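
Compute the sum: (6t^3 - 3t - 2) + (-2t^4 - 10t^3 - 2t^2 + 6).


Align terms by degree and add:
  6t^3 - 3t - 2
  -2t^4 - 10t^3 - 2t^2 + 6
= -2t^4 - 4t^3 - 2t^2 - 3t + 4


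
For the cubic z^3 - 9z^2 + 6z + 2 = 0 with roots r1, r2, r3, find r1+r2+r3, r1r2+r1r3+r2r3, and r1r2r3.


Monic cubic z^3+bz^2+cz+d=0: sum=-b, pairwise sum=c, product=-d.
b=-9, c=6, d=2
r1+r2+r3 = 9
r1r2+r1r3+r2r3 = 6
r1r2r3 = -2


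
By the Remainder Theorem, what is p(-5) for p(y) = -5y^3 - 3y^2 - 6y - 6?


By the Remainder Theorem, the remainder equals p(-5):
  -5*(-5)^3 = 625
  -3*(-5)^2 = -75
  -6*(-5)^1 = 30
  constant: -6
Sum: 625 - 75 + 30 - 6 = 574


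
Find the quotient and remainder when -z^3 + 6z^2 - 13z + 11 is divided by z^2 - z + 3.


(-z^3 + 6z^2 - 13z + 11) / (z^2 - z + 3)
Step 1: -z * (z^2 - z + 3) = -z^3 + z^2 - 3z; subtract.
Step 2: 5 * (z^2 - z + 3) = 5z^2 - 5z + 15; subtract.
Quotient: -z + 5, Remainder: -5z - 4


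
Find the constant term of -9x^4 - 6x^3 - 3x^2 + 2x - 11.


Read off the constant term: -11


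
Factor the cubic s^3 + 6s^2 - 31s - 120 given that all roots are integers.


Try integer roots (divisors of -120). s=-8: p(-8)=0.
Divide out (s + 8): quotient is s^2 - 2s - 15.
Factor the quadratic: (s + 3)(s - 5)
Result: (s + 8)(s + 3)(s - 5)


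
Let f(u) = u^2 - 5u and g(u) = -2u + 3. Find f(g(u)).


Substitute g(u) into f:
f(g(u)) = 1*(-2u + 3)^2 + (-5)*(-2u + 3)
(-2u + 3)^2 = 4u^2 - 12u + 9
Expand and combine: 4u^2 - 2u - 6


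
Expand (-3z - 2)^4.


Expand (-3z - 2)^4 by repeated multiplication:
  (-3z - 2)^2 = 9z^2 + 12z + 4
  (-3z - 2)^3 = -27z^3 - 54z^2 - 36z - 8
= 81z^4 + 216z^3 + 216z^2 + 96z + 16


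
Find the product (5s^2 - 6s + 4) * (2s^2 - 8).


Distribute each term of the first polynomial:
  (5s^2)(2s^2 - 8) = 10s^4 - 40s^2
  (-6s)(2s^2 - 8) = -12s^3 + 48s
  (4)(2s^2 - 8) = 8s^2 - 32
Sum: 10s^4 - 12s^3 - 32s^2 + 48s - 32


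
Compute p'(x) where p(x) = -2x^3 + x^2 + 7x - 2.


Apply the power rule term by term:
  d/dx(-2x^3) = -6x^2
  d/dx(x^2) = 2x
  d/dx(7x) = 7
  d/dx(-2) = 0
p'(x) = -6x^2 + 2x + 7


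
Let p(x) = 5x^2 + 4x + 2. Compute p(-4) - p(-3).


p(-4) = 66
p(-3) = 35
p(-4) - p(-3) = 66 - 35 = 31


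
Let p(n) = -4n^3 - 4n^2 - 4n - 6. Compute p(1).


Using direct substitution:
  -4 * (1)^3 = -4
  -4 * (1)^2 = -4
  -4 * (1)^1 = -4
  constant: -6
Sum = -4 - 4 - 4 - 6 = -18


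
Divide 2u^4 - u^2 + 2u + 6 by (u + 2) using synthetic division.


Synthetic division with c = -2. Coefficients: 2, 0, -1, 2, 6
Bring down 2.
  2 * -2 = -4; -4 + 0 = -4
  -4 * -2 = 8; 8 - 1 = 7
  7 * -2 = -14; -14 + 2 = -12
  -12 * -2 = 24; 24 + 6 = 30
Quotient: 2u^3 - 4u^2 + 7u - 12, Remainder: 30


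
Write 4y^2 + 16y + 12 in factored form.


Roots satisfy r1 + r2 = -b/a = -4 and r1*r2 = c/a = 3.
So r1 = -1, r2 = -3.
4y^2 + 16y + 12 = 4(y - r1)(y - r2) = 4(y + 1)(y + 3)


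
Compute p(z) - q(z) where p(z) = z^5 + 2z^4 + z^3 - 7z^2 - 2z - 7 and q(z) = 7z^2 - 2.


Distribute the minus sign:
  (z^5 + 2z^4 + z^3 - 7z^2 - 2z - 7)
- (7z^2 - 2)
Negate second polynomial: -7z^2 + 2
Add: z^5 + 2z^4 + z^3 - 14z^2 - 2z - 5


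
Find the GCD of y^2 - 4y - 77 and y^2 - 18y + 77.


Factor each:
  y^2 - 4y - 77 = (y - 11)(y + 7)
  y^2 - 18y + 77 = (y - 11)(y - 7)
Common monic factor: y - 11


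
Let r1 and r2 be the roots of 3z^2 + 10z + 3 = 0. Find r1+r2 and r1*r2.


For az^2+bz+c=0: sum = -b/a, product = c/a.
a=3, b=10, c=3
Sum = -(10)/3 = -10/3
Product = (3)/3 = 1


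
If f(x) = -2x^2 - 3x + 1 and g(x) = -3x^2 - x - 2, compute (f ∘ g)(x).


Substitute g(x) into f:
f(g(x)) = -2*(-3x^2 - x - 2)^2 + (-3)*(-3x^2 - x - 2) + 1
(-3x^2 - x - 2)^2 = 9x^4 + 6x^3 + 13x^2 + 4x + 4
Expand and combine: -18x^4 - 12x^3 - 17x^2 - 5x - 1


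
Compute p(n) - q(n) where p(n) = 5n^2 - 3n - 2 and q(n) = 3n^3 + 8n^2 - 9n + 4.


Distribute the minus sign:
  (5n^2 - 3n - 2)
- (3n^3 + 8n^2 - 9n + 4)
Negate second polynomial: -3n^3 - 8n^2 + 9n - 4
Add: -3n^3 - 3n^2 + 6n - 6


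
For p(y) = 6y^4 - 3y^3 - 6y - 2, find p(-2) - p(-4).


p(-2) = 130
p(-4) = 1750
p(-2) - p(-4) = 130 - 1750 = -1620


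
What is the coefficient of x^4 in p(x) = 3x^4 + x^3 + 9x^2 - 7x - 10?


Read off the coefficient of x^4: 3


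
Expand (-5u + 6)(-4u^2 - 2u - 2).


Distribute each term of the first polynomial:
  (-5u)(-4u^2 - 2u - 2) = 20u^3 + 10u^2 + 10u
  (6)(-4u^2 - 2u - 2) = -24u^2 - 12u - 12
Sum: 20u^3 - 14u^2 - 2u - 12


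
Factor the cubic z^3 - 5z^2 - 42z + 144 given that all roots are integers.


Try integer roots (divisors of 144). z=-6: p(-6)=0.
Divide out (z + 6): quotient is z^2 - 11z + 24.
Factor the quadratic: (z - 3)(z - 8)
Result: (z + 6)(z - 3)(z - 8)


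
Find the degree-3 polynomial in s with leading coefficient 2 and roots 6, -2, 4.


p(s) = 2(s - 6)(s + 2)(s - 4)
Expand: 2s^3 - 16s^2 + 8s + 96


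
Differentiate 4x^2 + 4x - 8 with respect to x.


Apply the power rule term by term:
  d/dx(4x^2) = 8x
  d/dx(4x) = 4
  d/dx(-8) = 0
p'(x) = 8x + 4


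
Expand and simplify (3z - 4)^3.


Expand (3z - 4)^3 by repeated multiplication:
  (3z - 4)^2 = 9z^2 - 24z + 16
= 27z^3 - 108z^2 + 144z - 64


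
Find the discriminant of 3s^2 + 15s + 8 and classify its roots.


D = b^2 - 4ac = (15)^2 - 4(3)(8) = 225 - 96 = 129
Since D > 0: two distinct irrational roots


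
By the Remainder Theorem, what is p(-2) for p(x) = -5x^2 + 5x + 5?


By the Remainder Theorem, the remainder equals p(-2):
  -5*(-2)^2 = -20
  5*(-2)^1 = -10
  constant: 5
Sum: -20 - 10 + 5 = -25


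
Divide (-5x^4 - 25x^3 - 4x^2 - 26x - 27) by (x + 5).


(-5x^4 - 25x^3 - 4x^2 - 26x - 27) / (x + 5)
Step 1: -5x^3 * (x + 5) = -5x^4 - 25x^3; subtract.
Step 2: 0 * (x + 5) = 0; subtract.
Step 3: -4x * (x + 5) = -4x^2 - 20x; subtract.
Step 4: -6 * (x + 5) = -6x - 30; subtract.
Quotient: -5x^3 - 4x - 6, Remainder: 3


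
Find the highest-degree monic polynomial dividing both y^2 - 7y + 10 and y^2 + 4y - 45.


Factor each:
  y^2 - 7y + 10 = (y - 5)(y - 2)
  y^2 + 4y - 45 = (y - 5)(y + 9)
Common monic factor: y - 5


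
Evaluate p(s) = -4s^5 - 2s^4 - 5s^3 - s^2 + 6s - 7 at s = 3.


Using direct substitution:
  -4 * (3)^5 = -972
  -2 * (3)^4 = -162
  -5 * (3)^3 = -135
  -1 * (3)^2 = -9
  6 * (3)^1 = 18
  constant: -7
Sum = -972 - 162 - 135 - 9 + 18 - 7 = -1267


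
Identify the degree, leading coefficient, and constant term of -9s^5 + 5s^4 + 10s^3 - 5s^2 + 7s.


Highest power of s is 5, with coefficient -9. Constant term is 0.
Degree = 5, leading coefficient = -9, constant term = 0


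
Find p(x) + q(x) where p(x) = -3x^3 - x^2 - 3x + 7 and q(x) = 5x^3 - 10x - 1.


Align terms by degree and add:
  -3x^3 - x^2 - 3x + 7
+ 5x^3 - 10x - 1
= 2x^3 - x^2 - 13x + 6


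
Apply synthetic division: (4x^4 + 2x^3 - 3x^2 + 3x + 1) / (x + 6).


Synthetic division with c = -6. Coefficients: 4, 2, -3, 3, 1
Bring down 4.
  4 * -6 = -24; -24 + 2 = -22
  -22 * -6 = 132; 132 - 3 = 129
  129 * -6 = -774; -774 + 3 = -771
  -771 * -6 = 4626; 4626 + 1 = 4627
Quotient: 4x^3 - 22x^2 + 129x - 771, Remainder: 4627


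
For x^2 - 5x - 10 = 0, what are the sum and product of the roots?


For ax^2+bx+c=0: sum = -b/a, product = c/a.
a=1, b=-5, c=-10
Sum = -(-5)/1 = 5
Product = (-10)/1 = -10


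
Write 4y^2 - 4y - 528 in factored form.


Roots satisfy r1 + r2 = -b/a = 1 and r1*r2 = c/a = -132.
So r1 = 12, r2 = -11.
4y^2 - 4y - 528 = 4(y - r1)(y - r2) = 4(y - 12)(y + 11)


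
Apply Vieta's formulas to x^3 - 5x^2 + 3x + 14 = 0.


Monic cubic x^3+bx^2+cx+d=0: sum=-b, pairwise sum=c, product=-d.
b=-5, c=3, d=14
r1+r2+r3 = 5
r1r2+r1r3+r2r3 = 3
r1r2r3 = -14


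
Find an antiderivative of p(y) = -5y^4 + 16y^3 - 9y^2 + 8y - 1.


Reverse power rule on each term:
  ∫ -5y^4 dy = -y^5
  ∫ 16y^3 dy = 4y^4
  ∫ -9y^2 dy = -3y^3
  ∫ 8y dy = 4y^2
  ∫ -1 dy = -y
F(y) = -y^5 + 4y^4 - 3y^3 + 4y^2 - y + C


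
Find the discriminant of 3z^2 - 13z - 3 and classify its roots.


D = b^2 - 4ac = (-13)^2 - 4(3)(-3) = 169 + 36 = 205
Since D > 0: two distinct irrational roots


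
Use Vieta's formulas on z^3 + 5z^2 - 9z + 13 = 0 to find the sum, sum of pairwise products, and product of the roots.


Monic cubic z^3+bz^2+cz+d=0: sum=-b, pairwise sum=c, product=-d.
b=5, c=-9, d=13
r1+r2+r3 = -5
r1r2+r1r3+r2r3 = -9
r1r2r3 = -13


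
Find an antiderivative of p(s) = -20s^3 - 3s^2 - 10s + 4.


Reverse power rule on each term:
  ∫ -20s^3 ds = -5s^4
  ∫ -3s^2 ds = -s^3
  ∫ -10s ds = -5s^2
  ∫ 4 ds = 4s
F(s) = -5s^4 - s^3 - 5s^2 + 4s + C


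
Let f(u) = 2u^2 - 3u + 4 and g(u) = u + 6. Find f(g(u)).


Substitute g(u) into f:
f(g(u)) = 2*(u + 6)^2 + (-3)*(u + 6) + 4
(u + 6)^2 = u^2 + 12u + 36
Expand and combine: 2u^2 + 21u + 58


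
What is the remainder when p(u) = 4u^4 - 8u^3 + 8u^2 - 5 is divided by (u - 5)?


By the Remainder Theorem, the remainder equals p(5):
  4*(5)^4 = 2500
  -8*(5)^3 = -1000
  8*(5)^2 = 200
  0*(5)^1 = 0
  constant: -5
Sum: 2500 - 1000 + 200 + 0 - 5 = 1695


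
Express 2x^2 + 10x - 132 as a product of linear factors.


Roots satisfy r1 + r2 = -b/a = -5 and r1*r2 = c/a = -66.
So r1 = 6, r2 = -11.
2x^2 + 10x - 132 = 2(x - r1)(x - r2) = 2(x - 6)(x + 11)


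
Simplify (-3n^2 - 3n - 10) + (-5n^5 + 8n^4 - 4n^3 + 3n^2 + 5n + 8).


Align terms by degree and add:
  -3n^2 - 3n - 10
  -5n^5 + 8n^4 - 4n^3 + 3n^2 + 5n + 8
= -5n^5 + 8n^4 - 4n^3 + 2n - 2


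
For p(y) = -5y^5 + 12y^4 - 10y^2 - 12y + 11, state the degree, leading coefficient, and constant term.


Highest power of y is 5, with coefficient -5. Constant term is 11.
Degree = 5, leading coefficient = -5, constant term = 11


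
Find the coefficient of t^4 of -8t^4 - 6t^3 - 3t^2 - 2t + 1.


Read off the coefficient of t^4: -8


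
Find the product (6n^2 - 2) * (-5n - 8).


Distribute each term of the first polynomial:
  (6n^2)(-5n - 8) = -30n^3 - 48n^2
  (-2)(-5n - 8) = 10n + 16
Sum: -30n^3 - 48n^2 + 10n + 16


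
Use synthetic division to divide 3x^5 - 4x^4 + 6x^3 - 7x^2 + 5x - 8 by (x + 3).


Synthetic division with c = -3. Coefficients: 3, -4, 6, -7, 5, -8
Bring down 3.
  3 * -3 = -9; -9 - 4 = -13
  -13 * -3 = 39; 39 + 6 = 45
  45 * -3 = -135; -135 - 7 = -142
  -142 * -3 = 426; 426 + 5 = 431
  431 * -3 = -1293; -1293 - 8 = -1301
Quotient: 3x^4 - 13x^3 + 45x^2 - 142x + 431, Remainder: -1301


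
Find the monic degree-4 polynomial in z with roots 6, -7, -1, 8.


p(z) = (z - 6)(z + 7)(z + 1)(z - 8)
Expand: z^4 - 6z^3 - 57z^2 + 286z + 336


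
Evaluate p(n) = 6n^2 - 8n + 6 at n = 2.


Using direct substitution:
  6 * (2)^2 = 24
  -8 * (2)^1 = -16
  constant: 6
Sum = 24 - 16 + 6 = 14


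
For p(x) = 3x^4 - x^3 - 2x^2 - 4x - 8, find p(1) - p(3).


p(1) = -12
p(3) = 178
p(1) - p(3) = -12 - 178 = -190


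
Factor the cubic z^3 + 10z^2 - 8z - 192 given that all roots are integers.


Try integer roots (divisors of -192). z=-8: p(-8)=0.
Divide out (z + 8): quotient is z^2 + 2z - 24.
Factor the quadratic: (z - 4)(z + 6)
Result: (z + 8)(z - 4)(z + 6)


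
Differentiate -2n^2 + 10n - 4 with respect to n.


Apply the power rule term by term:
  d/dn(-2n^2) = -4n
  d/dn(10n) = 10
  d/dn(-4) = 0
p'(n) = -4n + 10


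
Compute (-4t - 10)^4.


Expand (-4t - 10)^4 by repeated multiplication:
  (-4t - 10)^2 = 16t^2 + 80t + 100
  (-4t - 10)^3 = -64t^3 - 480t^2 - 1200t - 1000
= 256t^4 + 2560t^3 + 9600t^2 + 16000t + 10000


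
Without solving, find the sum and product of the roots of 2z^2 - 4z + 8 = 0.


For az^2+bz+c=0: sum = -b/a, product = c/a.
a=2, b=-4, c=8
Sum = -(-4)/2 = 2
Product = (8)/2 = 4


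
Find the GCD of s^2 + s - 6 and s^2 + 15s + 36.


Factor each:
  s^2 + s - 6 = (s + 3)(s - 2)
  s^2 + 15s + 36 = (s + 3)(s + 12)
Common monic factor: s + 3


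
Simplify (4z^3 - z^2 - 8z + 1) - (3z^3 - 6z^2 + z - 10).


Distribute the minus sign:
  (4z^3 - z^2 - 8z + 1)
- (3z^3 - 6z^2 + z - 10)
Negate second polynomial: -3z^3 + 6z^2 - z + 10
Add: z^3 + 5z^2 - 9z + 11


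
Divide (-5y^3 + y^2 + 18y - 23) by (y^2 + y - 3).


(-5y^3 + y^2 + 18y - 23) / (y^2 + y - 3)
Step 1: -5y * (y^2 + y - 3) = -5y^3 - 5y^2 + 15y; subtract.
Step 2: 6 * (y^2 + y - 3) = 6y^2 + 6y - 18; subtract.
Quotient: -5y + 6, Remainder: -3y - 5


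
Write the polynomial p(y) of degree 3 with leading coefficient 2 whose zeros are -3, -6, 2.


p(y) = 2(y + 3)(y + 6)(y - 2)
Expand: 2y^3 + 14y^2 - 72


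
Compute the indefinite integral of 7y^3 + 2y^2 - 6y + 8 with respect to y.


Reverse power rule on each term:
  ∫ 7y^3 dy = (7/4)y^4
  ∫ 2y^2 dy = (2/3)y^3
  ∫ -6y dy = -3y^2
  ∫ 8 dy = 8y
F(y) = (7/4)y^4 + (2/3)y^3 - 3y^2 + 8y + C


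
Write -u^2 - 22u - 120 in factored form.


Roots satisfy r1 + r2 = -b/a = -22 and r1*r2 = c/a = 120.
So r1 = -12, r2 = -10.
-u^2 - 22u - 120 = -(u - r1)(u - r2) = -(u + 12)(u + 10)


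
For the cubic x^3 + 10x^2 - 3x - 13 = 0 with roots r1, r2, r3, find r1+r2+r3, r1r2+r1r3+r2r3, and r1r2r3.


Monic cubic x^3+bx^2+cx+d=0: sum=-b, pairwise sum=c, product=-d.
b=10, c=-3, d=-13
r1+r2+r3 = -10
r1r2+r1r3+r2r3 = -3
r1r2r3 = 13


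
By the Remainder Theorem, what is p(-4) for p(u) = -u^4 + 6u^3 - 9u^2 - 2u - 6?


By the Remainder Theorem, the remainder equals p(-4):
  -1*(-4)^4 = -256
  6*(-4)^3 = -384
  -9*(-4)^2 = -144
  -2*(-4)^1 = 8
  constant: -6
Sum: -256 - 384 - 144 + 8 - 6 = -782


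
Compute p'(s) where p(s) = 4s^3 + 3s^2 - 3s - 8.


Apply the power rule term by term:
  d/ds(4s^3) = 12s^2
  d/ds(3s^2) = 6s
  d/ds(-3s) = -3
  d/ds(-8) = 0
p'(s) = 12s^2 + 6s - 3


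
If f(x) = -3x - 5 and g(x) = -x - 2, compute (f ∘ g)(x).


Substitute g(x) into f:
f(g(x)) = -3*(-x - 2) + (-5)
Expand and combine: 3x + 1


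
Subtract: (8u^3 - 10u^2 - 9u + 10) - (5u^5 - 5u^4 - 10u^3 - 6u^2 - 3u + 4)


Distribute the minus sign:
  (8u^3 - 10u^2 - 9u + 10)
- (5u^5 - 5u^4 - 10u^3 - 6u^2 - 3u + 4)
Negate second polynomial: -5u^5 + 5u^4 + 10u^3 + 6u^2 + 3u - 4
Add: -5u^5 + 5u^4 + 18u^3 - 4u^2 - 6u + 6


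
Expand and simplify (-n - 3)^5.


Expand (-n - 3)^5 by repeated multiplication:
  (-n - 3)^2 = n^2 + 6n + 9
  (-n - 3)^3 = -n^3 - 9n^2 - 27n - 27
  (-n - 3)^4 = n^4 + 12n^3 + 54n^2 + 108n + 81
= -n^5 - 15n^4 - 90n^3 - 270n^2 - 405n - 243


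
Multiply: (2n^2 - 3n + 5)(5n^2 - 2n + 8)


Distribute each term of the first polynomial:
  (2n^2)(5n^2 - 2n + 8) = 10n^4 - 4n^3 + 16n^2
  (-3n)(5n^2 - 2n + 8) = -15n^3 + 6n^2 - 24n
  (5)(5n^2 - 2n + 8) = 25n^2 - 10n + 40
Sum: 10n^4 - 19n^3 + 47n^2 - 34n + 40


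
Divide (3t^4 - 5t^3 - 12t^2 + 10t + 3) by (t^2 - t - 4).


(3t^4 - 5t^3 - 12t^2 + 10t + 3) / (t^2 - t - 4)
Step 1: 3t^2 * (t^2 - t - 4) = 3t^4 - 3t^3 - 12t^2; subtract.
Step 2: -2t * (t^2 - t - 4) = -2t^3 + 2t^2 + 8t; subtract.
Step 3: -2 * (t^2 - t - 4) = -2t^2 + 2t + 8; subtract.
Quotient: 3t^2 - 2t - 2, Remainder: -5


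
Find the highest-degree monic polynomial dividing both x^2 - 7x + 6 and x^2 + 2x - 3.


Factor each:
  x^2 - 7x + 6 = (x - 1)(x - 6)
  x^2 + 2x - 3 = (x - 1)(x + 3)
Common monic factor: x - 1


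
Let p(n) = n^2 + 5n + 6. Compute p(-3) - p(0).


p(-3) = 0
p(0) = 6
p(-3) - p(0) = 0 - 6 = -6


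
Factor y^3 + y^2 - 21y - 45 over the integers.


Try integer roots (divisors of -45). y=-3: p(-3)=0.
Divide out (y + 3): quotient is y^2 - 2y - 15.
Factor the quadratic: (y + 3)(y - 5)
Result: (y + 3)(y + 3)(y - 5)


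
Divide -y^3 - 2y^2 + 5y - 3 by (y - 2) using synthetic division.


Synthetic division with c = 2. Coefficients: -1, -2, 5, -3
Bring down -1.
  -1 * 2 = -2; -2 - 2 = -4
  -4 * 2 = -8; -8 + 5 = -3
  -3 * 2 = -6; -6 - 3 = -9
Quotient: -y^2 - 4y - 3, Remainder: -9


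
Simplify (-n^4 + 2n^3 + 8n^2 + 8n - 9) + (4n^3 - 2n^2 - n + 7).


Align terms by degree and add:
  -n^4 + 2n^3 + 8n^2 + 8n - 9
+ 4n^3 - 2n^2 - n + 7
= -n^4 + 6n^3 + 6n^2 + 7n - 2


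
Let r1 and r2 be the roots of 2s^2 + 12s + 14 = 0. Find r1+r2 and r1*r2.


For as^2+bs+c=0: sum = -b/a, product = c/a.
a=2, b=12, c=14
Sum = -(12)/2 = -6
Product = (14)/2 = 7


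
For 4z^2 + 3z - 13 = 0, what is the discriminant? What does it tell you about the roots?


D = b^2 - 4ac = (3)^2 - 4(4)(-13) = 9 + 208 = 217
Since D > 0: two distinct irrational roots


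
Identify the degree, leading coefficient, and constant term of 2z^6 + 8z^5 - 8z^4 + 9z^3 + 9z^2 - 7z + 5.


Highest power of z is 6, with coefficient 2. Constant term is 5.
Degree = 6, leading coefficient = 2, constant term = 5


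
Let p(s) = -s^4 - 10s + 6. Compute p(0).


Using direct substitution:
  -1 * (0)^4 = 0
  0 * (0)^3 = 0
  0 * (0)^2 = 0
  -10 * (0)^1 = 0
  constant: 6
Sum = 0 + 0 + 0 + 0 + 6 = 6


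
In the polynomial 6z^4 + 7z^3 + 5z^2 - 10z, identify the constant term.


Read off the constant term: 0


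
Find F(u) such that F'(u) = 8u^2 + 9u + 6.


Reverse power rule on each term:
  ∫ 8u^2 du = (8/3)u^3
  ∫ 9u du = (9/2)u^2
  ∫ 6 du = 6u
F(u) = (8/3)u^3 + (9/2)u^2 + 6u + C


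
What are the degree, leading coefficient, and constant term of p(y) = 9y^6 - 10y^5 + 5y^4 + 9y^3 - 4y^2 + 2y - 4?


Highest power of y is 6, with coefficient 9. Constant term is -4.
Degree = 6, leading coefficient = 9, constant term = -4


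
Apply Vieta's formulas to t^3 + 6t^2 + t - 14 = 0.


Monic cubic t^3+bt^2+ct+d=0: sum=-b, pairwise sum=c, product=-d.
b=6, c=1, d=-14
r1+r2+r3 = -6
r1r2+r1r3+r2r3 = 1
r1r2r3 = 14


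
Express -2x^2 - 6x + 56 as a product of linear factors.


Roots satisfy r1 + r2 = -b/a = -3 and r1*r2 = c/a = -28.
So r1 = -7, r2 = 4.
-2x^2 - 6x + 56 = -2(x - r1)(x - r2) = -2(x + 7)(x - 4)


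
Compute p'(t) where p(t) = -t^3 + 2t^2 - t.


Apply the power rule term by term:
  d/dt(-t^3) = -3t^2
  d/dt(2t^2) = 4t
  d/dt(-t) = -1
p'(t) = -3t^2 + 4t - 1


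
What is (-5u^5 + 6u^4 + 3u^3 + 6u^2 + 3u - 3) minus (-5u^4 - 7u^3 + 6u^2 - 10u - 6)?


Distribute the minus sign:
  (-5u^5 + 6u^4 + 3u^3 + 6u^2 + 3u - 3)
- (-5u^4 - 7u^3 + 6u^2 - 10u - 6)
Negate second polynomial: 5u^4 + 7u^3 - 6u^2 + 10u + 6
Add: -5u^5 + 11u^4 + 10u^3 + 13u + 3


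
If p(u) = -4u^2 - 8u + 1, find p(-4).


Using direct substitution:
  -4 * (-4)^2 = -64
  -8 * (-4)^1 = 32
  constant: 1
Sum = -64 + 32 + 1 = -31


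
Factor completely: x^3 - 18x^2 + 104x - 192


Try integer roots (divisors of -192). x=4: p(4)=0.
Divide out (x - 4): quotient is x^2 - 14x + 48.
Factor the quadratic: (x - 8)(x - 6)
Result: (x - 4)(x - 8)(x - 6)


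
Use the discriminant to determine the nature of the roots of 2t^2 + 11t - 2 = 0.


D = b^2 - 4ac = (11)^2 - 4(2)(-2) = 121 + 16 = 137
Since D > 0: two distinct irrational roots


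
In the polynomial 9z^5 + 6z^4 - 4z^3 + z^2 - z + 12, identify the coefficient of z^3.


Read off the coefficient of z^3: -4


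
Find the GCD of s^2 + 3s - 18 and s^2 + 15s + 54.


Factor each:
  s^2 + 3s - 18 = (s + 6)(s - 3)
  s^2 + 15s + 54 = (s + 6)(s + 9)
Common monic factor: s + 6


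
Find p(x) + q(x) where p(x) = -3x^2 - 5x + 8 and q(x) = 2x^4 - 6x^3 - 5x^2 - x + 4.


Align terms by degree and add:
  -3x^2 - 5x + 8
+ 2x^4 - 6x^3 - 5x^2 - x + 4
= 2x^4 - 6x^3 - 8x^2 - 6x + 12


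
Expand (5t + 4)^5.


Expand (5t + 4)^5 by repeated multiplication:
  (5t + 4)^2 = 25t^2 + 40t + 16
  (5t + 4)^3 = 125t^3 + 300t^2 + 240t + 64
  (5t + 4)^4 = 625t^4 + 2000t^3 + 2400t^2 + 1280t + 256
= 3125t^5 + 12500t^4 + 20000t^3 + 16000t^2 + 6400t + 1024


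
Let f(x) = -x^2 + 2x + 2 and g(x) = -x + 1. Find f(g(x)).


Substitute g(x) into f:
f(g(x)) = -1*(-x + 1)^2 + 2*(-x + 1) + 2
(-x + 1)^2 = x^2 - 2x + 1
Expand and combine: -x^2 + 3


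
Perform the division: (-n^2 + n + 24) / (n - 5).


(-n^2 + n + 24) / (n - 5)
Step 1: -n * (n - 5) = -n^2 + 5n; subtract.
Step 2: -4 * (n - 5) = -4n + 20; subtract.
Quotient: -n - 4, Remainder: 4


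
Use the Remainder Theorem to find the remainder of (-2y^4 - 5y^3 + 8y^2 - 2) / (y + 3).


By the Remainder Theorem, the remainder equals p(-3):
  -2*(-3)^4 = -162
  -5*(-3)^3 = 135
  8*(-3)^2 = 72
  0*(-3)^1 = 0
  constant: -2
Sum: -162 + 135 + 72 + 0 - 2 = 43


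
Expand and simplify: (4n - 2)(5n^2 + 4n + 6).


Distribute each term of the first polynomial:
  (4n)(5n^2 + 4n + 6) = 20n^3 + 16n^2 + 24n
  (-2)(5n^2 + 4n + 6) = -10n^2 - 8n - 12
Sum: 20n^3 + 6n^2 + 16n - 12


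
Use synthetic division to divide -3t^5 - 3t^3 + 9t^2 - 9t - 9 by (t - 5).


Synthetic division with c = 5. Coefficients: -3, 0, -3, 9, -9, -9
Bring down -3.
  -3 * 5 = -15; -15 + 0 = -15
  -15 * 5 = -75; -75 - 3 = -78
  -78 * 5 = -390; -390 + 9 = -381
  -381 * 5 = -1905; -1905 - 9 = -1914
  -1914 * 5 = -9570; -9570 - 9 = -9579
Quotient: -3t^4 - 15t^3 - 78t^2 - 381t - 1914, Remainder: -9579


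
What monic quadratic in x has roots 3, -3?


p(x) = (x - 3)(x + 3)
Expand: x^2 - 9


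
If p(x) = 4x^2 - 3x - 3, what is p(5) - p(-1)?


p(5) = 82
p(-1) = 4
p(5) - p(-1) = 82 - 4 = 78


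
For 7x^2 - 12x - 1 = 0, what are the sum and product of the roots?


For ax^2+bx+c=0: sum = -b/a, product = c/a.
a=7, b=-12, c=-1
Sum = -(-12)/7 = 12/7
Product = (-1)/7 = -1/7


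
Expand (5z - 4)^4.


Expand (5z - 4)^4 by repeated multiplication:
  (5z - 4)^2 = 25z^2 - 40z + 16
  (5z - 4)^3 = 125z^3 - 300z^2 + 240z - 64
= 625z^4 - 2000z^3 + 2400z^2 - 1280z + 256


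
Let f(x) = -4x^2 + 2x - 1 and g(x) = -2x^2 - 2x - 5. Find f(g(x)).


Substitute g(x) into f:
f(g(x)) = -4*(-2x^2 - 2x - 5)^2 + 2*(-2x^2 - 2x - 5) + (-1)
(-2x^2 - 2x - 5)^2 = 4x^4 + 8x^3 + 24x^2 + 20x + 25
Expand and combine: -16x^4 - 32x^3 - 100x^2 - 84x - 111


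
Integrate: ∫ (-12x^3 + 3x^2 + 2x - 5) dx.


Reverse power rule on each term:
  ∫ -12x^3 dx = -3x^4
  ∫ 3x^2 dx = x^3
  ∫ 2x dx = x^2
  ∫ -5 dx = -5x
F(x) = -3x^4 + x^3 + x^2 - 5x + C


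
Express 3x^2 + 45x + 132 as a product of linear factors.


Roots satisfy r1 + r2 = -b/a = -15 and r1*r2 = c/a = 44.
So r1 = -11, r2 = -4.
3x^2 + 45x + 132 = 3(x - r1)(x - r2) = 3(x + 11)(x + 4)


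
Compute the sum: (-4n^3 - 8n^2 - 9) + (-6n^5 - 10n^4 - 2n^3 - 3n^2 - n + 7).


Align terms by degree and add:
  -4n^3 - 8n^2 - 9
  -6n^5 - 10n^4 - 2n^3 - 3n^2 - n + 7
= -6n^5 - 10n^4 - 6n^3 - 11n^2 - n - 2


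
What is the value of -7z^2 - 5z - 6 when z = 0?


Using direct substitution:
  -7 * (0)^2 = 0
  -5 * (0)^1 = 0
  constant: -6
Sum = 0 + 0 - 6 = -6


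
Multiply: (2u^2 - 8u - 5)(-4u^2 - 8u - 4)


Distribute each term of the first polynomial:
  (2u^2)(-4u^2 - 8u - 4) = -8u^4 - 16u^3 - 8u^2
  (-8u)(-4u^2 - 8u - 4) = 32u^3 + 64u^2 + 32u
  (-5)(-4u^2 - 8u - 4) = 20u^2 + 40u + 20
Sum: -8u^4 + 16u^3 + 76u^2 + 72u + 20


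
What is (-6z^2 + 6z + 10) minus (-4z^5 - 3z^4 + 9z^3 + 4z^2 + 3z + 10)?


Distribute the minus sign:
  (-6z^2 + 6z + 10)
- (-4z^5 - 3z^4 + 9z^3 + 4z^2 + 3z + 10)
Negate second polynomial: 4z^5 + 3z^4 - 9z^3 - 4z^2 - 3z - 10
Add: 4z^5 + 3z^4 - 9z^3 - 10z^2 + 3z


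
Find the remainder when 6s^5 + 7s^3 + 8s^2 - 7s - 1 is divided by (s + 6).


By the Remainder Theorem, the remainder equals p(-6):
  6*(-6)^5 = -46656
  0*(-6)^4 = 0
  7*(-6)^3 = -1512
  8*(-6)^2 = 288
  -7*(-6)^1 = 42
  constant: -1
Sum: -46656 + 0 - 1512 + 288 + 42 - 1 = -47839


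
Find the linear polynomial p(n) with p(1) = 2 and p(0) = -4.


p(n) = mn + b. Using p(1)=2, p(0)=-4:
m = (2 + 4)/(1) = 6/1 = 6
b = 2 - m*(1) = 2 - 6 = -4
p(n) = 6n - 4


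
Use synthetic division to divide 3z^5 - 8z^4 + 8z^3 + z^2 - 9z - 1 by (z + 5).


Synthetic division with c = -5. Coefficients: 3, -8, 8, 1, -9, -1
Bring down 3.
  3 * -5 = -15; -15 - 8 = -23
  -23 * -5 = 115; 115 + 8 = 123
  123 * -5 = -615; -615 + 1 = -614
  -614 * -5 = 3070; 3070 - 9 = 3061
  3061 * -5 = -15305; -15305 - 1 = -15306
Quotient: 3z^4 - 23z^3 + 123z^2 - 614z + 3061, Remainder: -15306


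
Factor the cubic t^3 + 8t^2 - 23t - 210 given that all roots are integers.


Try integer roots (divisors of -210). t=-7: p(-7)=0.
Divide out (t + 7): quotient is t^2 + t - 30.
Factor the quadratic: (t + 6)(t - 5)
Result: (t + 7)(t + 6)(t - 5)


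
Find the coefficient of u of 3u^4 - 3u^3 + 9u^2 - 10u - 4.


Read off the coefficient of u: -10


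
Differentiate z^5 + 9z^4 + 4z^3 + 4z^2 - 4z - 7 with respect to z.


Apply the power rule term by term:
  d/dz(z^5) = 5z^4
  d/dz(9z^4) = 36z^3
  d/dz(4z^3) = 12z^2
  d/dz(4z^2) = 8z
  d/dz(-4z) = -4
  d/dz(-7) = 0
p'(z) = 5z^4 + 36z^3 + 12z^2 + 8z - 4


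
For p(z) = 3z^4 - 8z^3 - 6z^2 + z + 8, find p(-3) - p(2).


p(-3) = 410
p(2) = -30
p(-3) - p(2) = 410 + 30 = 440


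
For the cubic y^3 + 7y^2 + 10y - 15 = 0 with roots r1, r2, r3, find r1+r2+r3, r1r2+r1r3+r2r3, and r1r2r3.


Monic cubic y^3+by^2+cy+d=0: sum=-b, pairwise sum=c, product=-d.
b=7, c=10, d=-15
r1+r2+r3 = -7
r1r2+r1r3+r2r3 = 10
r1r2r3 = 15


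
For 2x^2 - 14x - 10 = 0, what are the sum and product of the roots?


For ax^2+bx+c=0: sum = -b/a, product = c/a.
a=2, b=-14, c=-10
Sum = -(-14)/2 = 7
Product = (-10)/2 = -5


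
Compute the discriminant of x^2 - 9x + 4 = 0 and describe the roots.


D = b^2 - 4ac = (-9)^2 - 4(1)(4) = 81 - 16 = 65
Since D > 0: two distinct irrational roots


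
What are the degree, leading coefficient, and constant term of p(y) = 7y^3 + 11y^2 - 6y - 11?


Highest power of y is 3, with coefficient 7. Constant term is -11.
Degree = 3, leading coefficient = 7, constant term = -11


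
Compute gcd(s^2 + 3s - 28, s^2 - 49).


Factor each:
  s^2 + 3s - 28 = (s + 7)(s - 4)
  s^2 - 49 = (s + 7)(s - 7)
Common monic factor: s + 7


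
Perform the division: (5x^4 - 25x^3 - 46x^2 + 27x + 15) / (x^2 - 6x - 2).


(5x^4 - 25x^3 - 46x^2 + 27x + 15) / (x^2 - 6x - 2)
Step 1: 5x^2 * (x^2 - 6x - 2) = 5x^4 - 30x^3 - 10x^2; subtract.
Step 2: 5x * (x^2 - 6x - 2) = 5x^3 - 30x^2 - 10x; subtract.
Step 3: -6 * (x^2 - 6x - 2) = -6x^2 + 36x + 12; subtract.
Quotient: 5x^2 + 5x - 6, Remainder: x + 3


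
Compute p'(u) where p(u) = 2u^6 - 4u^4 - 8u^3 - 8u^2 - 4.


Apply the power rule term by term:
  d/du(2u^6) = 12u^5
  d/du(-4u^4) = -16u^3
  d/du(-8u^3) = -24u^2
  d/du(-8u^2) = -16u
  d/du(-4) = 0
p'(u) = 12u^5 - 16u^3 - 24u^2 - 16u


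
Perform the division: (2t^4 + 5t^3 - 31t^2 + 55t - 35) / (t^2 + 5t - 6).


(2t^4 + 5t^3 - 31t^2 + 55t - 35) / (t^2 + 5t - 6)
Step 1: 2t^2 * (t^2 + 5t - 6) = 2t^4 + 10t^3 - 12t^2; subtract.
Step 2: -5t * (t^2 + 5t - 6) = -5t^3 - 25t^2 + 30t; subtract.
Step 3: 6 * (t^2 + 5t - 6) = 6t^2 + 30t - 36; subtract.
Quotient: 2t^2 - 5t + 6, Remainder: -5t + 1


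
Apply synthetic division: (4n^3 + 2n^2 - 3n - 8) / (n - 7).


Synthetic division with c = 7. Coefficients: 4, 2, -3, -8
Bring down 4.
  4 * 7 = 28; 28 + 2 = 30
  30 * 7 = 210; 210 - 3 = 207
  207 * 7 = 1449; 1449 - 8 = 1441
Quotient: 4n^2 + 30n + 207, Remainder: 1441


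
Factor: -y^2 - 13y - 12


Roots satisfy r1 + r2 = -b/a = -13 and r1*r2 = c/a = 12.
So r1 = -12, r2 = -1.
-y^2 - 13y - 12 = -(y - r1)(y - r2) = -(y + 12)(y + 1)


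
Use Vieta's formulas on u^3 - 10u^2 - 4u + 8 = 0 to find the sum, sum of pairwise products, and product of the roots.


Monic cubic u^3+bu^2+cu+d=0: sum=-b, pairwise sum=c, product=-d.
b=-10, c=-4, d=8
r1+r2+r3 = 10
r1r2+r1r3+r2r3 = -4
r1r2r3 = -8


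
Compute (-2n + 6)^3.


Expand (-2n + 6)^3 by repeated multiplication:
  (-2n + 6)^2 = 4n^2 - 24n + 36
= -8n^3 + 72n^2 - 216n + 216


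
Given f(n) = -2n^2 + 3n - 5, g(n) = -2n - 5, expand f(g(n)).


Substitute g(n) into f:
f(g(n)) = -2*(-2n - 5)^2 + 3*(-2n - 5) + (-5)
(-2n - 5)^2 = 4n^2 + 20n + 25
Expand and combine: -8n^2 - 46n - 70


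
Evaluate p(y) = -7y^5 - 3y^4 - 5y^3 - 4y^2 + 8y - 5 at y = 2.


Using direct substitution:
  -7 * (2)^5 = -224
  -3 * (2)^4 = -48
  -5 * (2)^3 = -40
  -4 * (2)^2 = -16
  8 * (2)^1 = 16
  constant: -5
Sum = -224 - 48 - 40 - 16 + 16 - 5 = -317


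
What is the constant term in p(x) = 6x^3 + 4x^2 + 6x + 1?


Read off the constant term: 1


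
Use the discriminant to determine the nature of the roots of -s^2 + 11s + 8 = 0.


D = b^2 - 4ac = (11)^2 - 4(-1)(8) = 121 + 32 = 153
Since D > 0: two distinct irrational roots


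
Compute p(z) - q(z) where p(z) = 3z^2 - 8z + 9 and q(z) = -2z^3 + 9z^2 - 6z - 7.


Distribute the minus sign:
  (3z^2 - 8z + 9)
- (-2z^3 + 9z^2 - 6z - 7)
Negate second polynomial: 2z^3 - 9z^2 + 6z + 7
Add: 2z^3 - 6z^2 - 2z + 16


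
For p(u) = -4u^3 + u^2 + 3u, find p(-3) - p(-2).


p(-3) = 108
p(-2) = 30
p(-3) - p(-2) = 108 - 30 = 78


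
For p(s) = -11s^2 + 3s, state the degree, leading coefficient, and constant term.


Highest power of s is 2, with coefficient -11. Constant term is 0.
Degree = 2, leading coefficient = -11, constant term = 0


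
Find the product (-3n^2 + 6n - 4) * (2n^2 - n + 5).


Distribute each term of the first polynomial:
  (-3n^2)(2n^2 - n + 5) = -6n^4 + 3n^3 - 15n^2
  (6n)(2n^2 - n + 5) = 12n^3 - 6n^2 + 30n
  (-4)(2n^2 - n + 5) = -8n^2 + 4n - 20
Sum: -6n^4 + 15n^3 - 29n^2 + 34n - 20


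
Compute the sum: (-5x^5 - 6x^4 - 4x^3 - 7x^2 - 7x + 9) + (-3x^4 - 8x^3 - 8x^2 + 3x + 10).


Align terms by degree and add:
  -5x^5 - 6x^4 - 4x^3 - 7x^2 - 7x + 9
  -3x^4 - 8x^3 - 8x^2 + 3x + 10
= -5x^5 - 9x^4 - 12x^3 - 15x^2 - 4x + 19


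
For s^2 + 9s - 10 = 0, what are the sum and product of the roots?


For as^2+bs+c=0: sum = -b/a, product = c/a.
a=1, b=9, c=-10
Sum = -(9)/1 = -9
Product = (-10)/1 = -10


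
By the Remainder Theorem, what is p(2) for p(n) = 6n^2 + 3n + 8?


By the Remainder Theorem, the remainder equals p(2):
  6*(2)^2 = 24
  3*(2)^1 = 6
  constant: 8
Sum: 24 + 6 + 8 = 38


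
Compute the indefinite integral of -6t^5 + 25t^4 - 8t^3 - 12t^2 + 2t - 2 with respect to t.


Reverse power rule on each term:
  ∫ -6t^5 dt = -t^6
  ∫ 25t^4 dt = 5t^5
  ∫ -8t^3 dt = -2t^4
  ∫ -12t^2 dt = -4t^3
  ∫ 2t dt = t^2
  ∫ -2 dt = -2t
F(t) = -t^6 + 5t^5 - 2t^4 - 4t^3 + t^2 - 2t + C


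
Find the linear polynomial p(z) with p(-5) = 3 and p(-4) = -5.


p(z) = mz + b. Using p(-5)=3, p(-4)=-5:
m = (3 + 5)/(-5 + 4) = 8/-1 = -8
b = 3 - m*(-5) = 3 - 40 = -37
p(z) = -8z - 37


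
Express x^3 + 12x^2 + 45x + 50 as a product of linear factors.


Try integer roots (divisors of 50). x=-5: p(-5)=0.
Divide out (x + 5): quotient is x^2 + 7x + 10.
Factor the quadratic: (x + 5)(x + 2)
Result: (x + 5)(x + 5)(x + 2)


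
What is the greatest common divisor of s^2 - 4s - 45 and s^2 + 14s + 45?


Factor each:
  s^2 - 4s - 45 = (s + 5)(s - 9)
  s^2 + 14s + 45 = (s + 5)(s + 9)
Common monic factor: s + 5


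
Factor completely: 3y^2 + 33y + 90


Roots satisfy r1 + r2 = -b/a = -11 and r1*r2 = c/a = 30.
So r1 = -6, r2 = -5.
3y^2 + 33y + 90 = 3(y - r1)(y - r2) = 3(y + 6)(y + 5)


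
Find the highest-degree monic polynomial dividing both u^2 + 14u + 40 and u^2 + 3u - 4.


Factor each:
  u^2 + 14u + 40 = (u + 4)(u + 10)
  u^2 + 3u - 4 = (u + 4)(u - 1)
Common monic factor: u + 4


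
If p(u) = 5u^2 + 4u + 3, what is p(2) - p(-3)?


p(2) = 31
p(-3) = 36
p(2) - p(-3) = 31 - 36 = -5


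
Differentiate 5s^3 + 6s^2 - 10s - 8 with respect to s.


Apply the power rule term by term:
  d/ds(5s^3) = 15s^2
  d/ds(6s^2) = 12s
  d/ds(-10s) = -10
  d/ds(-8) = 0
p'(s) = 15s^2 + 12s - 10


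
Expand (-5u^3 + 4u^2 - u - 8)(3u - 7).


Distribute each term of the first polynomial:
  (-5u^3)(3u - 7) = -15u^4 + 35u^3
  (4u^2)(3u - 7) = 12u^3 - 28u^2
  (-u)(3u - 7) = -3u^2 + 7u
  (-8)(3u - 7) = -24u + 56
Sum: -15u^4 + 47u^3 - 31u^2 - 17u + 56


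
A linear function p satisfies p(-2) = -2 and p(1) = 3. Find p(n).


p(n) = mn + b. Using p(-2)=-2, p(1)=3:
m = (-2 - 3)/(-2 - 1) = -5/-3 = 5/3
b = -2 - m*(-2) = -2 + 10/3 = 4/3
p(n) = (5/3)n + (4/3)


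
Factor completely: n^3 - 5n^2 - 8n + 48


Try integer roots (divisors of 48). n=4: p(4)=0.
Divide out (n - 4): quotient is n^2 - n - 12.
Factor the quadratic: (n + 3)(n - 4)
Result: (n - 4)(n + 3)(n - 4)


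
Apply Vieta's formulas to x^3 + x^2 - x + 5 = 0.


Monic cubic x^3+bx^2+cx+d=0: sum=-b, pairwise sum=c, product=-d.
b=1, c=-1, d=5
r1+r2+r3 = -1
r1r2+r1r3+r2r3 = -1
r1r2r3 = -5


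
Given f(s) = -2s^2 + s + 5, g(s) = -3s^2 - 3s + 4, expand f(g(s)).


Substitute g(s) into f:
f(g(s)) = -2*(-3s^2 - 3s + 4)^2 + 1*(-3s^2 - 3s + 4) + 5
(-3s^2 - 3s + 4)^2 = 9s^4 + 18s^3 - 15s^2 - 24s + 16
Expand and combine: -18s^4 - 36s^3 + 27s^2 + 45s - 23


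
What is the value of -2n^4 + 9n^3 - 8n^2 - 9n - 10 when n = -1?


Using direct substitution:
  -2 * (-1)^4 = -2
  9 * (-1)^3 = -9
  -8 * (-1)^2 = -8
  -9 * (-1)^1 = 9
  constant: -10
Sum = -2 - 9 - 8 + 9 - 10 = -20


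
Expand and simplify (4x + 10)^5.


Expand (4x + 10)^5 by repeated multiplication:
  (4x + 10)^2 = 16x^2 + 80x + 100
  (4x + 10)^3 = 64x^3 + 480x^2 + 1200x + 1000
  (4x + 10)^4 = 256x^4 + 2560x^3 + 9600x^2 + 16000x + 10000
= 1024x^5 + 12800x^4 + 64000x^3 + 160000x^2 + 200000x + 100000


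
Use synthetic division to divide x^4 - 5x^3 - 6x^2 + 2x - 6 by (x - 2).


Synthetic division with c = 2. Coefficients: 1, -5, -6, 2, -6
Bring down 1.
  1 * 2 = 2; 2 - 5 = -3
  -3 * 2 = -6; -6 - 6 = -12
  -12 * 2 = -24; -24 + 2 = -22
  -22 * 2 = -44; -44 - 6 = -50
Quotient: x^3 - 3x^2 - 12x - 22, Remainder: -50


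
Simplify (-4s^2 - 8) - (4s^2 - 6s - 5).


Distribute the minus sign:
  (-4s^2 - 8)
- (4s^2 - 6s - 5)
Negate second polynomial: -4s^2 + 6s + 5
Add: -8s^2 + 6s - 3


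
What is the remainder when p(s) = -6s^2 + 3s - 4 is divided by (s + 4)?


By the Remainder Theorem, the remainder equals p(-4):
  -6*(-4)^2 = -96
  3*(-4)^1 = -12
  constant: -4
Sum: -96 - 12 - 4 = -112


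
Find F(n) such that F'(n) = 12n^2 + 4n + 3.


Reverse power rule on each term:
  ∫ 12n^2 dn = 4n^3
  ∫ 4n dn = 2n^2
  ∫ 3 dn = 3n
F(n) = 4n^3 + 2n^2 + 3n + C


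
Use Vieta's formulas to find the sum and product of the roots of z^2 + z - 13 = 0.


For az^2+bz+c=0: sum = -b/a, product = c/a.
a=1, b=1, c=-13
Sum = -(1)/1 = -1
Product = (-13)/1 = -13


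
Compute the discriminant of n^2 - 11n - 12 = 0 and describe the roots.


D = b^2 - 4ac = (-11)^2 - 4(1)(-12) = 121 + 48 = 169
Since D > 0: two distinct rational roots


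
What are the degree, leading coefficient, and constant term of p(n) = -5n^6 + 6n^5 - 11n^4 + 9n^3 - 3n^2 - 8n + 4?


Highest power of n is 6, with coefficient -5. Constant term is 4.
Degree = 6, leading coefficient = -5, constant term = 4


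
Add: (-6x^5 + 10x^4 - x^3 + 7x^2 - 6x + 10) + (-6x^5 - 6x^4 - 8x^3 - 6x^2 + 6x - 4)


Align terms by degree and add:
  -6x^5 + 10x^4 - x^3 + 7x^2 - 6x + 10
  -6x^5 - 6x^4 - 8x^3 - 6x^2 + 6x - 4
= -12x^5 + 4x^4 - 9x^3 + x^2 + 6


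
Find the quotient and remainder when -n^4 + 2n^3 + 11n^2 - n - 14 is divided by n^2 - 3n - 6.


(-n^4 + 2n^3 + 11n^2 - n - 14) / (n^2 - 3n - 6)
Step 1: -n^2 * (n^2 - 3n - 6) = -n^4 + 3n^3 + 6n^2; subtract.
Step 2: -n * (n^2 - 3n - 6) = -n^3 + 3n^2 + 6n; subtract.
Step 3: 2 * (n^2 - 3n - 6) = 2n^2 - 6n - 12; subtract.
Quotient: -n^2 - n + 2, Remainder: -n - 2


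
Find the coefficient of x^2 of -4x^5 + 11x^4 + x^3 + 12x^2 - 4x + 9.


Read off the coefficient of x^2: 12


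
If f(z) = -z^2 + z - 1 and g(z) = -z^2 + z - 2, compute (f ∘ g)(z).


Substitute g(z) into f:
f(g(z)) = -1*(-z^2 + z - 2)^2 + 1*(-z^2 + z - 2) + (-1)
(-z^2 + z - 2)^2 = z^4 - 2z^3 + 5z^2 - 4z + 4
Expand and combine: -z^4 + 2z^3 - 6z^2 + 5z - 7


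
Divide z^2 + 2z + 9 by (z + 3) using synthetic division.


Synthetic division with c = -3. Coefficients: 1, 2, 9
Bring down 1.
  1 * -3 = -3; -3 + 2 = -1
  -1 * -3 = 3; 3 + 9 = 12
Quotient: z - 1, Remainder: 12


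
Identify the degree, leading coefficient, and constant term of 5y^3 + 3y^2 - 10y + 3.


Highest power of y is 3, with coefficient 5. Constant term is 3.
Degree = 3, leading coefficient = 5, constant term = 3


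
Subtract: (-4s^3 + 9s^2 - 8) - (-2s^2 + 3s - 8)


Distribute the minus sign:
  (-4s^3 + 9s^2 - 8)
- (-2s^2 + 3s - 8)
Negate second polynomial: 2s^2 - 3s + 8
Add: -4s^3 + 11s^2 - 3s


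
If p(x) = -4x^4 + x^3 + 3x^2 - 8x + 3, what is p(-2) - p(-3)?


p(-2) = -41
p(-3) = -297
p(-2) - p(-3) = -41 + 297 = 256


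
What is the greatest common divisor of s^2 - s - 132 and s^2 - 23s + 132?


Factor each:
  s^2 - s - 132 = (s - 12)(s + 11)
  s^2 - 23s + 132 = (s - 12)(s - 11)
Common monic factor: s - 12


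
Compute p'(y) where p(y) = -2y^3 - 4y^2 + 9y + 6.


Apply the power rule term by term:
  d/dy(-2y^3) = -6y^2
  d/dy(-4y^2) = -8y
  d/dy(9y) = 9
  d/dy(6) = 0
p'(y) = -6y^2 - 8y + 9


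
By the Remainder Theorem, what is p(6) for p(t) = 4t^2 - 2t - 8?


By the Remainder Theorem, the remainder equals p(6):
  4*(6)^2 = 144
  -2*(6)^1 = -12
  constant: -8
Sum: 144 - 12 - 8 = 124


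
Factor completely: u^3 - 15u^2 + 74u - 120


Try integer roots (divisors of -120). u=4: p(4)=0.
Divide out (u - 4): quotient is u^2 - 11u + 30.
Factor the quadratic: (u - 5)(u - 6)
Result: (u - 4)(u - 5)(u - 6)


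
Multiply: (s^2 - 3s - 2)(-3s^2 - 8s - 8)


Distribute each term of the first polynomial:
  (s^2)(-3s^2 - 8s - 8) = -3s^4 - 8s^3 - 8s^2
  (-3s)(-3s^2 - 8s - 8) = 9s^3 + 24s^2 + 24s
  (-2)(-3s^2 - 8s - 8) = 6s^2 + 16s + 16
Sum: -3s^4 + s^3 + 22s^2 + 40s + 16


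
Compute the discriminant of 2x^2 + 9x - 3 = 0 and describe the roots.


D = b^2 - 4ac = (9)^2 - 4(2)(-3) = 81 + 24 = 105
Since D > 0: two distinct irrational roots


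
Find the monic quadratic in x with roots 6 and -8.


p(x) = (x - 6)(x + 8)
Expand: x^2 + 2x - 48


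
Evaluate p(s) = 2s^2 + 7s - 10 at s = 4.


Using direct substitution:
  2 * (4)^2 = 32
  7 * (4)^1 = 28
  constant: -10
Sum = 32 + 28 - 10 = 50


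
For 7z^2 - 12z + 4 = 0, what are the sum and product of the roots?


For az^2+bz+c=0: sum = -b/a, product = c/a.
a=7, b=-12, c=4
Sum = -(-12)/7 = 12/7
Product = (4)/7 = 4/7


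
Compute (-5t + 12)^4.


Expand (-5t + 12)^4 by repeated multiplication:
  (-5t + 12)^2 = 25t^2 - 120t + 144
  (-5t + 12)^3 = -125t^3 + 900t^2 - 2160t + 1728
= 625t^4 - 6000t^3 + 21600t^2 - 34560t + 20736


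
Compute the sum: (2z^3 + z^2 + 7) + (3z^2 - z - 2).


Align terms by degree and add:
  2z^3 + z^2 + 7
+ 3z^2 - z - 2
= 2z^3 + 4z^2 - z + 5


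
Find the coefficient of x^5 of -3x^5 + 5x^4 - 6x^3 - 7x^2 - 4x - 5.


Read off the coefficient of x^5: -3


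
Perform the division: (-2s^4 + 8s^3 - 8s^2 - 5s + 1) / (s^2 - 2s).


(-2s^4 + 8s^3 - 8s^2 - 5s + 1) / (s^2 - 2s)
Step 1: -2s^2 * (s^2 - 2s) = -2s^4 + 4s^3; subtract.
Step 2: 4s * (s^2 - 2s) = 4s^3 - 8s^2; subtract.
Step 3: 0 * (s^2 - 2s) = 0; subtract.
Quotient: -2s^2 + 4s, Remainder: -5s + 1


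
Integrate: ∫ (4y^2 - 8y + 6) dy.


Reverse power rule on each term:
  ∫ 4y^2 dy = (4/3)y^3
  ∫ -8y dy = -4y^2
  ∫ 6 dy = 6y
F(y) = (4/3)y^3 - 4y^2 + 6y + C


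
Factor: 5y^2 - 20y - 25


Roots satisfy r1 + r2 = -b/a = 4 and r1*r2 = c/a = -5.
So r1 = 5, r2 = -1.
5y^2 - 20y - 25 = 5(y - r1)(y - r2) = 5(y - 5)(y + 1)


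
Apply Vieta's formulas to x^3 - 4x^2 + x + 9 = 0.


Monic cubic x^3+bx^2+cx+d=0: sum=-b, pairwise sum=c, product=-d.
b=-4, c=1, d=9
r1+r2+r3 = 4
r1r2+r1r3+r2r3 = 1
r1r2r3 = -9


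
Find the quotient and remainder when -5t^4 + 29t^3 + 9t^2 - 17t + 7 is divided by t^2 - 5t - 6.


(-5t^4 + 29t^3 + 9t^2 - 17t + 7) / (t^2 - 5t - 6)
Step 1: -5t^2 * (t^2 - 5t - 6) = -5t^4 + 25t^3 + 30t^2; subtract.
Step 2: 4t * (t^2 - 5t - 6) = 4t^3 - 20t^2 - 24t; subtract.
Step 3: -1 * (t^2 - 5t - 6) = -t^2 + 5t + 6; subtract.
Quotient: -5t^2 + 4t - 1, Remainder: 2t + 1


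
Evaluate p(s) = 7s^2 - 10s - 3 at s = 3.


Using direct substitution:
  7 * (3)^2 = 63
  -10 * (3)^1 = -30
  constant: -3
Sum = 63 - 30 - 3 = 30
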